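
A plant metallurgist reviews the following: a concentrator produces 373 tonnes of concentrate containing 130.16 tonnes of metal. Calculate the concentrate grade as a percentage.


34.8954%

Grade = (metal in concentrate / concentrate mass) * 100
= (130.16 / 373) * 100
= 0.3489544236 * 100
= 34.8954%


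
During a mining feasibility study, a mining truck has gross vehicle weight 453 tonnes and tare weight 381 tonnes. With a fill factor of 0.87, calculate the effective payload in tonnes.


62.64 tonnes

Maximum payload = gross - tare
= 453 - 381 = 72 tonnes
Effective payload = max payload * fill factor
= 72 * 0.87
= 62.64 tonnes


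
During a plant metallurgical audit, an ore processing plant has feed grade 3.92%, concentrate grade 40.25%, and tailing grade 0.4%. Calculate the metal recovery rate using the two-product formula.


90.6973%

Using the two-product formula:
R = 100 * c * (f - t) / (f * (c - t))
Numerator = 100 * 40.25 * (3.92 - 0.4)
= 100 * 40.25 * 3.52
= 14168.0
Denominator = 3.92 * (40.25 - 0.4)
= 3.92 * 39.85
= 156.212
R = 14168.0 / 156.212
= 90.6973%


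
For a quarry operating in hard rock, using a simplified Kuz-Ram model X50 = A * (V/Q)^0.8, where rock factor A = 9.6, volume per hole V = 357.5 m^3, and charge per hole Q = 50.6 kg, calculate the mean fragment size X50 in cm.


45.8745 cm

Compute V/Q:
V/Q = 357.5 / 50.6 = 7.065217391
Raise to the power 0.8:
(V/Q)^0.8 = 7.065217391^0.8 = 4.778597191
Multiply by A:
X50 = 9.6 * 4.778597191
= 45.8745 cm


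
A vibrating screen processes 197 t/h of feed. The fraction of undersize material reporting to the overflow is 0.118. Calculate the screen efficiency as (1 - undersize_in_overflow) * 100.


Screen efficiency = (1 - fraction of undersize in overflow) * 100
= (1 - 0.118) * 100
= 0.882 * 100
= 88.2%

88.2%


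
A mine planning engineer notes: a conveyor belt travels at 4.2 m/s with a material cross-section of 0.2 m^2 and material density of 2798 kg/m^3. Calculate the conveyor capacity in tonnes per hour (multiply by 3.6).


8461.152 t/h

Volumetric flow = speed * area
= 4.2 * 0.2 = 0.84 m^3/s
Mass flow = volumetric * density
= 0.84 * 2798 = 2350.32 kg/s
Convert to t/h: multiply by 3.6
Capacity = 2350.32 * 3.6
= 8461.152 t/h


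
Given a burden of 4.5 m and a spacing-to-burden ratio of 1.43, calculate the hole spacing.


6.435 m

Spacing = burden * ratio
= 4.5 * 1.43
= 6.435 m


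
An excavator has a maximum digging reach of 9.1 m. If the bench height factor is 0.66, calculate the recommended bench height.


6.006 m

Bench height = reach * factor
= 9.1 * 0.66
= 6.006 m


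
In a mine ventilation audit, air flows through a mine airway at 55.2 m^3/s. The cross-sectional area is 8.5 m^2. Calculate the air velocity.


6.4941 m/s

Velocity = flow rate / cross-sectional area
= 55.2 / 8.5
= 6.4941 m/s


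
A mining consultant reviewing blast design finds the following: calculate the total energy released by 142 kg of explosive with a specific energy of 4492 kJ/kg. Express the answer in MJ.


637.864 MJ

Energy = mass * specific_energy / 1000
= 142 * 4492 / 1000
= 637864 / 1000
= 637.864 MJ


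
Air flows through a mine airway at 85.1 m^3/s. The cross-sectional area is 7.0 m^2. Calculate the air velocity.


12.1571 m/s

Velocity = flow rate / cross-sectional area
= 85.1 / 7.0
= 12.1571 m/s


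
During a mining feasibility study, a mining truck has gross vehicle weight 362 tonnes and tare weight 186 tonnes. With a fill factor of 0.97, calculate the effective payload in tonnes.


Maximum payload = gross - tare
= 362 - 186 = 176 tonnes
Effective payload = max payload * fill factor
= 176 * 0.97
= 170.72 tonnes

170.72 tonnes


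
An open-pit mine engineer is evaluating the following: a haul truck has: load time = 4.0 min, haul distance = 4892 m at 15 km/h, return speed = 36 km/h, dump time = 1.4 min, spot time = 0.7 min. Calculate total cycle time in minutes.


Convert haul speed to m/min: 15 * 1000/60 = 250 m/min
Haul time = 4892 / 250 = 19.568 min
Convert return speed to m/min: 36 * 1000/60 = 600 m/min
Return time = 4892 / 600 = 8.153333333 min
Total cycle time:
= 4.0 + 19.568 + 1.4 + 8.153333333 + 0.7
= 33.8213 min

33.8213 min


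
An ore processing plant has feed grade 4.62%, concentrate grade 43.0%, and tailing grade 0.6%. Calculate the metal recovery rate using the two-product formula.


Using the two-product formula:
R = 100 * c * (f - t) / (f * (c - t))
Numerator = 100 * 43.0 * (4.62 - 0.6)
= 100 * 43.0 * 4.02
= 17286.0
Denominator = 4.62 * (43.0 - 0.6)
= 4.62 * 42.4
= 195.888
R = 17286.0 / 195.888
= 88.2443%

88.2443%


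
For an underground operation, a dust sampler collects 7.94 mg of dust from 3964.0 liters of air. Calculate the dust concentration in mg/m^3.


2.003 mg/m^3

Convert liters to m^3: 1 m^3 = 1000 L
Concentration = mass / volume * 1000
= 7.94 / 3964.0 * 1000
= 0.002003027245 * 1000
= 2.003 mg/m^3


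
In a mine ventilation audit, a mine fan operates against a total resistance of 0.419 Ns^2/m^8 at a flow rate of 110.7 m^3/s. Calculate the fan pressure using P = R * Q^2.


Compute Q^2:
Q^2 = 110.7^2 = 12254.49
Compute pressure:
P = R * Q^2 = 0.419 * 12254.49
= 5134.6313 Pa

5134.6313 Pa


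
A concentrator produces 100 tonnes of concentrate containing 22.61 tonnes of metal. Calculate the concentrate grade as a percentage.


22.61%

Grade = (metal in concentrate / concentrate mass) * 100
= (22.61 / 100) * 100
= 0.2261 * 100
= 22.61%


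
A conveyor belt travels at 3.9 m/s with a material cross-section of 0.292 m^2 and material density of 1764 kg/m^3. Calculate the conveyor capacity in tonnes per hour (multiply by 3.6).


Volumetric flow = speed * area
= 3.9 * 0.292 = 1.1388 m^3/s
Mass flow = volumetric * density
= 1.1388 * 1764 = 2008.8432 kg/s
Convert to t/h: multiply by 3.6
Capacity = 2008.8432 * 3.6
= 7231.8355 t/h

7231.8355 t/h


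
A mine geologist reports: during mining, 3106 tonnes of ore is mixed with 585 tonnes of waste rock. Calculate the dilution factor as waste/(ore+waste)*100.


Total material = ore + waste
= 3106 + 585 = 3691 tonnes
Dilution = waste / total * 100
= 585 / 3691 * 100
= 0.1584936332 * 100
= 15.8494%

15.8494%


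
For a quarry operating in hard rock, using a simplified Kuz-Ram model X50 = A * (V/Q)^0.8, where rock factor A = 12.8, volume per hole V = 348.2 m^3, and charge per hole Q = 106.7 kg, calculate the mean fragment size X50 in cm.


32.9717 cm

Compute V/Q:
V/Q = 348.2 / 106.7 = 3.263355201
Raise to the power 0.8:
(V/Q)^0.8 = 3.263355201^0.8 = 2.575914702
Multiply by A:
X50 = 12.8 * 2.575914702
= 32.9717 cm


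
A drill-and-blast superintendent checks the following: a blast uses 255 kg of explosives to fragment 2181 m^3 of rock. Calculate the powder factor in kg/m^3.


Powder factor = explosive mass / rock volume
= 255 / 2181
= 0.1169 kg/m^3

0.1169 kg/m^3


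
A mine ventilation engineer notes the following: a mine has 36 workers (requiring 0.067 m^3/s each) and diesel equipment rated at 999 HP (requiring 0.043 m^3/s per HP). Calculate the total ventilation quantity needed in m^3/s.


Airflow for workers:
Q_people = 36 * 0.067 = 2.412 m^3/s
Airflow for diesel equipment:
Q_diesel = 999 * 0.043 = 42.957 m^3/s
Total ventilation:
Q_total = 2.412 + 42.957
= 45.369 m^3/s

45.369 m^3/s


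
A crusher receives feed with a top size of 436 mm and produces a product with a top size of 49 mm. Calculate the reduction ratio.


8.898

Reduction ratio = feed size / product size
= 436 / 49
= 8.898


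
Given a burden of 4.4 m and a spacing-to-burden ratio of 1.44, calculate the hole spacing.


6.336 m

Spacing = burden * ratio
= 4.4 * 1.44
= 6.336 m


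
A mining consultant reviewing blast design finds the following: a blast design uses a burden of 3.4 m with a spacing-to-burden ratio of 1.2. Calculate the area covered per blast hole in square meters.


13.872 m^2

First, find the spacing:
Spacing = burden * ratio = 3.4 * 1.2
= 4.08 m
Then, calculate the area:
Area = burden * spacing = 3.4 * 4.08
= 13.872 m^2


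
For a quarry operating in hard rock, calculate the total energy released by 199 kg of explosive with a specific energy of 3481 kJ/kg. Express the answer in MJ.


692.719 MJ

Energy = mass * specific_energy / 1000
= 199 * 3481 / 1000
= 692719 / 1000
= 692.719 MJ


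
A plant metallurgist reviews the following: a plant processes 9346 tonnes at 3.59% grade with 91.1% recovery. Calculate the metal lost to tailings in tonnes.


29.8614 tonnes

Total metal in feed:
= 9346 * 3.59 / 100 = 335.5214 tonnes
Metal recovered:
= 335.5214 * 91.1 / 100 = 305.6599954 tonnes
Metal lost to tailings:
= 335.5214 - 305.6599954
= 29.8614 tonnes


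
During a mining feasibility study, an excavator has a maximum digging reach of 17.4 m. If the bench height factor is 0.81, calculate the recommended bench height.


14.094 m

Bench height = reach * factor
= 17.4 * 0.81
= 14.094 m


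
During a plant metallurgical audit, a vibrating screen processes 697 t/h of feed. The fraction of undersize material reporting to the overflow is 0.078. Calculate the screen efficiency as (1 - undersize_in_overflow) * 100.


92.2%

Screen efficiency = (1 - fraction of undersize in overflow) * 100
= (1 - 0.078) * 100
= 0.922 * 100
= 92.2%


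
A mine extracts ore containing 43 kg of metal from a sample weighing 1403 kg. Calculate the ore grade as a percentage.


Ore grade = (metal mass / ore mass) * 100
= (43 / 1403) * 100
= 0.03064861012 * 100
= 3.0649%

3.0649%


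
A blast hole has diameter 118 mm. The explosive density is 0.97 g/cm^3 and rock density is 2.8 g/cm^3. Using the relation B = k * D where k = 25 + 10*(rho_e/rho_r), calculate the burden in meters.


3.3588 m

First, compute k:
rho_e / rho_r = 0.97 / 2.8 = 0.3464285714
k = 25 + 10 * 0.3464285714 = 28.46428571
Then, compute burden:
B = k * D / 1000 = 28.46428571 * 118 / 1000
= 3358.785714 / 1000
= 3.3588 m


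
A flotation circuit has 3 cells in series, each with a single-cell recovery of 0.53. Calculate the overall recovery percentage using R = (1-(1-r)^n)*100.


Complement of single-cell recovery:
1 - r = 1 - 0.53 = 0.47
Raise to power n:
(1 - r)^3 = 0.47^3 = 0.103823
Overall recovery:
R = (1 - 0.103823) * 100
= 89.6177%

89.6177%


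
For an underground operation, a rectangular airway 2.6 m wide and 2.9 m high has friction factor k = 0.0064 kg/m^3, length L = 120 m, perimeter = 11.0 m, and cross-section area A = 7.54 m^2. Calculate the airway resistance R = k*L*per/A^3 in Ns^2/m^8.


0.0197 Ns^2/m^8

Compute the numerator:
k * L * per = 0.0064 * 120 * 11.0
= 8.448
Compute the denominator:
A^3 = 7.54^3 = 428.661064
Resistance:
R = 8.448 / 428.661064
= 0.0197 Ns^2/m^8


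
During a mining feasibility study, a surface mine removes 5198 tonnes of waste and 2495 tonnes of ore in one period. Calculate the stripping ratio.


Stripping ratio = waste tonnage / ore tonnage
= 5198 / 2495
= 2.0834

2.0834


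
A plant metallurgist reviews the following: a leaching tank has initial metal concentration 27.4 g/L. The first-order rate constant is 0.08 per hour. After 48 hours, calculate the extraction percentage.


97.8506%

Compute the exponent:
-k * t = -0.08 * 48 = -3.84
Remaining concentration:
C = 27.4 * exp(-3.84)
= 27.4 * 0.02149360135
= 0.5889246769 g/L
Extracted = 27.4 - 0.5889246769 = 26.81107532 g/L
Extraction % = 26.81107532 / 27.4 * 100
= 97.8506%


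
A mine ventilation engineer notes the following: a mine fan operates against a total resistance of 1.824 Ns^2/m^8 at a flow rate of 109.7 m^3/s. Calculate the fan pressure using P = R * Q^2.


Compute Q^2:
Q^2 = 109.7^2 = 12034.09
Compute pressure:
P = R * Q^2 = 1.824 * 12034.09
= 21950.1802 Pa

21950.1802 Pa


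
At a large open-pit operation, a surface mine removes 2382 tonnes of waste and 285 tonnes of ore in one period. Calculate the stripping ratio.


8.3579

Stripping ratio = waste tonnage / ore tonnage
= 2382 / 285
= 8.3579


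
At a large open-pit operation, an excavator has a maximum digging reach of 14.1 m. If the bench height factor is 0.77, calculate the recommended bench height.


Bench height = reach * factor
= 14.1 * 0.77
= 10.857 m

10.857 m


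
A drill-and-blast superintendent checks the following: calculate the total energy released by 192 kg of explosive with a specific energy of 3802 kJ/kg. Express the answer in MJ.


729.984 MJ

Energy = mass * specific_energy / 1000
= 192 * 3802 / 1000
= 729984 / 1000
= 729.984 MJ


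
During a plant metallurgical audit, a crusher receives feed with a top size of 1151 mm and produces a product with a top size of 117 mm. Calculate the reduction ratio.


9.8376

Reduction ratio = feed size / product size
= 1151 / 117
= 9.8376


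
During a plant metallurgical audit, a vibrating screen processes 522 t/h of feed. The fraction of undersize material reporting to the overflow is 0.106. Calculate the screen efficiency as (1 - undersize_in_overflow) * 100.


Screen efficiency = (1 - fraction of undersize in overflow) * 100
= (1 - 0.106) * 100
= 0.894 * 100
= 89.4%

89.4%


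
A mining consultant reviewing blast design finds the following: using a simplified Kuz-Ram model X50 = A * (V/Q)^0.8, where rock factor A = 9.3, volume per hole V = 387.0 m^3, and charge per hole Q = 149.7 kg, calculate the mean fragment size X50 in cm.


Compute V/Q:
V/Q = 387.0 / 149.7 = 2.585170341
Raise to the power 0.8:
(V/Q)^0.8 = 2.585170341^0.8 = 2.137919417
Multiply by A:
X50 = 9.3 * 2.137919417
= 19.8827 cm

19.8827 cm


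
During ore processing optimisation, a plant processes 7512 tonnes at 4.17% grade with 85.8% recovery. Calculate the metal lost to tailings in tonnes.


Total metal in feed:
= 7512 * 4.17 / 100 = 313.2504 tonnes
Metal recovered:
= 313.2504 * 85.8 / 100 = 268.7688432 tonnes
Metal lost to tailings:
= 313.2504 - 268.7688432
= 44.4816 tonnes

44.4816 tonnes


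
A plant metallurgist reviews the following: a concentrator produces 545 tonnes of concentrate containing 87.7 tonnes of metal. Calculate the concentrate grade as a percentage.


16.0917%

Grade = (metal in concentrate / concentrate mass) * 100
= (87.7 / 545) * 100
= 0.1609174312 * 100
= 16.0917%


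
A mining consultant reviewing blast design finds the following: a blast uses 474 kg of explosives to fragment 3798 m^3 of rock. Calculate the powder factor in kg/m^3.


Powder factor = explosive mass / rock volume
= 474 / 3798
= 0.1248 kg/m^3

0.1248 kg/m^3


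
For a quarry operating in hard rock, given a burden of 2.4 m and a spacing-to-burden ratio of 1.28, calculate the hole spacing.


Spacing = burden * ratio
= 2.4 * 1.28
= 3.072 m

3.072 m


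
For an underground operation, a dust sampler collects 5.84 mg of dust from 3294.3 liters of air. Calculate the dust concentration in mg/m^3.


1.7728 mg/m^3

Convert liters to m^3: 1 m^3 = 1000 L
Concentration = mass / volume * 1000
= 5.84 / 3294.3 * 1000
= 0.001772759008 * 1000
= 1.7728 mg/m^3


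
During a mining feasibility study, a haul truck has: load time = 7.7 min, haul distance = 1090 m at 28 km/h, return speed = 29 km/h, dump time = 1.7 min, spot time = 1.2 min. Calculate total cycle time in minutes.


Convert haul speed to m/min: 28 * 1000/60 = 466.6666667 m/min
Haul time = 1090 / 466.6666667 = 2.335714286 min
Convert return speed to m/min: 29 * 1000/60 = 483.3333333 m/min
Return time = 1090 / 483.3333333 = 2.255172414 min
Total cycle time:
= 7.7 + 2.335714286 + 1.7 + 2.255172414 + 1.2
= 15.1909 min

15.1909 min


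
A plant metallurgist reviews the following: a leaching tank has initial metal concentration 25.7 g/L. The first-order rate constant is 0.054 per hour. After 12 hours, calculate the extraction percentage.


47.6909%

Compute the exponent:
-k * t = -0.054 * 12 = -0.648
Remaining concentration:
C = 25.7 * exp(-0.648)
= 25.7 * 0.5230909131
= 13.44343647 g/L
Extracted = 25.7 - 13.44343647 = 12.25656353 g/L
Extraction % = 12.25656353 / 25.7 * 100
= 47.6909%


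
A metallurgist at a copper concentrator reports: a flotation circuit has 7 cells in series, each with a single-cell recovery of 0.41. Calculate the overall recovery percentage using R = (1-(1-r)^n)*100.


97.5113%

Complement of single-cell recovery:
1 - r = 1 - 0.41 = 0.59
Raise to power n:
(1 - r)^7 = 0.59^7 = 0.02488651485
Overall recovery:
R = (1 - 0.02488651485) * 100
= 97.5113%


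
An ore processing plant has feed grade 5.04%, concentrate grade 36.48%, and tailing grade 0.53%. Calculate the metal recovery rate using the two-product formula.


Using the two-product formula:
R = 100 * c * (f - t) / (f * (c - t))
Numerator = 100 * 36.48 * (5.04 - 0.53)
= 100 * 36.48 * 4.51
= 16452.48
Denominator = 5.04 * (36.48 - 0.53)
= 5.04 * 35.95
= 181.188
R = 16452.48 / 181.188
= 90.8034%

90.8034%


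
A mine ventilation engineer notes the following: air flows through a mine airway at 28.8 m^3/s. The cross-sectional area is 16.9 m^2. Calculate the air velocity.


Velocity = flow rate / cross-sectional area
= 28.8 / 16.9
= 1.7041 m/s

1.7041 m/s


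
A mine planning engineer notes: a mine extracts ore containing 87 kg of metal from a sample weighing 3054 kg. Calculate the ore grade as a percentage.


2.8487%

Ore grade = (metal mass / ore mass) * 100
= (87 / 3054) * 100
= 0.02848722986 * 100
= 2.8487%


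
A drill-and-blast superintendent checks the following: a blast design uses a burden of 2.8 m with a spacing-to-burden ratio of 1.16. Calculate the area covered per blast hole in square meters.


9.0944 m^2

First, find the spacing:
Spacing = burden * ratio = 2.8 * 1.16
= 3.248 m
Then, calculate the area:
Area = burden * spacing = 2.8 * 3.248
= 9.0944 m^2


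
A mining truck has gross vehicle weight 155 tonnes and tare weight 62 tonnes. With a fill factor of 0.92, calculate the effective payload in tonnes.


85.56 tonnes

Maximum payload = gross - tare
= 155 - 62 = 93 tonnes
Effective payload = max payload * fill factor
= 93 * 0.92
= 85.56 tonnes


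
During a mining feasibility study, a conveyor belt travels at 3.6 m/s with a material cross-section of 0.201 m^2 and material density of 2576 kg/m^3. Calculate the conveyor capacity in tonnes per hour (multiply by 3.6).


Volumetric flow = speed * area
= 3.6 * 0.201 = 0.7236 m^3/s
Mass flow = volumetric * density
= 0.7236 * 2576 = 1863.9936 kg/s
Convert to t/h: multiply by 3.6
Capacity = 1863.9936 * 3.6
= 6710.377 t/h

6710.377 t/h


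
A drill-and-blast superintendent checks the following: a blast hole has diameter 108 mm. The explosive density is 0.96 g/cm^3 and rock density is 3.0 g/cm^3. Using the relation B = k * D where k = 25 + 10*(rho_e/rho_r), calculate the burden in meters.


First, compute k:
rho_e / rho_r = 0.96 / 3.0 = 0.32
k = 25 + 10 * 0.32 = 28.2
Then, compute burden:
B = k * D / 1000 = 28.2 * 108 / 1000
= 3045.6 / 1000
= 3.0456 m

3.0456 m


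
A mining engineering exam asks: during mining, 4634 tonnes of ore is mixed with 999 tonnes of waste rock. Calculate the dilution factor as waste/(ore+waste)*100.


Total material = ore + waste
= 4634 + 999 = 5633 tonnes
Dilution = waste / total * 100
= 999 / 5633 * 100
= 0.1773477721 * 100
= 17.7348%

17.7348%


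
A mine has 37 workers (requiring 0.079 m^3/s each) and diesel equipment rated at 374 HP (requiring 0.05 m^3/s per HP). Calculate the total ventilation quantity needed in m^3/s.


Airflow for workers:
Q_people = 37 * 0.079 = 2.923 m^3/s
Airflow for diesel equipment:
Q_diesel = 374 * 0.05 = 18.7 m^3/s
Total ventilation:
Q_total = 2.923 + 18.7
= 21.623 m^3/s

21.623 m^3/s


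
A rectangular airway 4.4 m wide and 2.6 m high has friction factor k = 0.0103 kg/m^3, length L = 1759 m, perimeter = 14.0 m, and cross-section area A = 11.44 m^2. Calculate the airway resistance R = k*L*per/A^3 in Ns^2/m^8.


0.1694 Ns^2/m^8

Compute the numerator:
k * L * per = 0.0103 * 1759 * 14.0
= 253.6478
Compute the denominator:
A^3 = 11.44^3 = 1497.193984
Resistance:
R = 253.6478 / 1497.193984
= 0.1694 Ns^2/m^8


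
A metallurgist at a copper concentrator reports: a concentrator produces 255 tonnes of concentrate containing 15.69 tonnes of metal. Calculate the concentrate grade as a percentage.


Grade = (metal in concentrate / concentrate mass) * 100
= (15.69 / 255) * 100
= 0.06152941176 * 100
= 6.1529%

6.1529%


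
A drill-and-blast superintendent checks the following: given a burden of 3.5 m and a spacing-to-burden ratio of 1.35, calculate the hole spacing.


4.725 m

Spacing = burden * ratio
= 3.5 * 1.35
= 4.725 m


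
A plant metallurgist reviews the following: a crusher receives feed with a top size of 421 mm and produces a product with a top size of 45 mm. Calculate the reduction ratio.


Reduction ratio = feed size / product size
= 421 / 45
= 9.3556

9.3556


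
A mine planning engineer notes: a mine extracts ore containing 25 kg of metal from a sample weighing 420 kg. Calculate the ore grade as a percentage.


5.9524%

Ore grade = (metal mass / ore mass) * 100
= (25 / 420) * 100
= 0.05952380952 * 100
= 5.9524%


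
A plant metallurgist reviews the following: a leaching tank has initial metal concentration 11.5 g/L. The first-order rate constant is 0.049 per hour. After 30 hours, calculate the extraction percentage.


77.0075%

Compute the exponent:
-k * t = -0.049 * 30 = -1.47
Remaining concentration:
C = 11.5 * exp(-1.47)
= 11.5 * 0.2299254852
= 2.64414308 g/L
Extracted = 11.5 - 2.64414308 = 8.85585692 g/L
Extraction % = 8.85585692 / 11.5 * 100
= 77.0075%


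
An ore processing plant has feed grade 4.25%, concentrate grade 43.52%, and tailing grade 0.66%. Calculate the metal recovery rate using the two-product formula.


Using the two-product formula:
R = 100 * c * (f - t) / (f * (c - t))
Numerator = 100 * 43.52 * (4.25 - 0.66)
= 100 * 43.52 * 3.59
= 15623.68
Denominator = 4.25 * (43.52 - 0.66)
= 4.25 * 42.86
= 182.155
R = 15623.68 / 182.155
= 85.7713%

85.7713%


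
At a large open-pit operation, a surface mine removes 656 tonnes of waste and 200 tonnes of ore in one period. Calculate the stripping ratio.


Stripping ratio = waste tonnage / ore tonnage
= 656 / 200
= 3.28

3.28


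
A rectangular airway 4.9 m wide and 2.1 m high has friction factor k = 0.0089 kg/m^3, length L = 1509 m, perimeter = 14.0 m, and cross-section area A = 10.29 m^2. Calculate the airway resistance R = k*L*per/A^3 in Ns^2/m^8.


0.1726 Ns^2/m^8

Compute the numerator:
k * L * per = 0.0089 * 1509 * 14.0
= 188.0214
Compute the denominator:
A^3 = 10.29^3 = 1089.547389
Resistance:
R = 188.0214 / 1089.547389
= 0.1726 Ns^2/m^8


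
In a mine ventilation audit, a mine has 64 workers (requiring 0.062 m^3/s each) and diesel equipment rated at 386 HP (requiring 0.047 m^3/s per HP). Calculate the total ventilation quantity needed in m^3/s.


Airflow for workers:
Q_people = 64 * 0.062 = 3.968 m^3/s
Airflow for diesel equipment:
Q_diesel = 386 * 0.047 = 18.142 m^3/s
Total ventilation:
Q_total = 3.968 + 18.142
= 22.11 m^3/s

22.11 m^3/s


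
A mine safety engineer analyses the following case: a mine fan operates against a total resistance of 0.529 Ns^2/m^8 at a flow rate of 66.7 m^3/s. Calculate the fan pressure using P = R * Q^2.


Compute Q^2:
Q^2 = 66.7^2 = 4448.89
Compute pressure:
P = R * Q^2 = 0.529 * 4448.89
= 2353.4628 Pa

2353.4628 Pa


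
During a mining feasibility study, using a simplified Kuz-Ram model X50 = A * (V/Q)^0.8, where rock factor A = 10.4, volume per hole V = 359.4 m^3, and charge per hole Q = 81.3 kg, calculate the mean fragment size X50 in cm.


34.1526 cm

Compute V/Q:
V/Q = 359.4 / 81.3 = 4.420664207
Raise to the power 0.8:
(V/Q)^0.8 = 4.420664207^0.8 = 3.283900741
Multiply by A:
X50 = 10.4 * 3.283900741
= 34.1526 cm


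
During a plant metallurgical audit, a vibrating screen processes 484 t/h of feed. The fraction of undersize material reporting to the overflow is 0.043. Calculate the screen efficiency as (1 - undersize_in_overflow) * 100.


Screen efficiency = (1 - fraction of undersize in overflow) * 100
= (1 - 0.043) * 100
= 0.957 * 100
= 95.7%

95.7%


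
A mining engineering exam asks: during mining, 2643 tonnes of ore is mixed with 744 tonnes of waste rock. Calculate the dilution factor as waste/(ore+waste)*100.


21.9663%

Total material = ore + waste
= 2643 + 744 = 3387 tonnes
Dilution = waste / total * 100
= 744 / 3387 * 100
= 0.219663419 * 100
= 21.9663%


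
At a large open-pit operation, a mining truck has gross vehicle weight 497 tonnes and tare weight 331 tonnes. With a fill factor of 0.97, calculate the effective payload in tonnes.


Maximum payload = gross - tare
= 497 - 331 = 166 tonnes
Effective payload = max payload * fill factor
= 166 * 0.97
= 161.02 tonnes

161.02 tonnes


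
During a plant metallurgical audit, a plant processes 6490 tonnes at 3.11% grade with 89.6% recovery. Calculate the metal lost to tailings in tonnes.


Total metal in feed:
= 6490 * 3.11 / 100 = 201.839 tonnes
Metal recovered:
= 201.839 * 89.6 / 100 = 180.847744 tonnes
Metal lost to tailings:
= 201.839 - 180.847744
= 20.9913 tonnes

20.9913 tonnes


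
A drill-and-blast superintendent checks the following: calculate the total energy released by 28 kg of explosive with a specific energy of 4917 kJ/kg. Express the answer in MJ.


Energy = mass * specific_energy / 1000
= 28 * 4917 / 1000
= 137676 / 1000
= 137.676 MJ

137.676 MJ


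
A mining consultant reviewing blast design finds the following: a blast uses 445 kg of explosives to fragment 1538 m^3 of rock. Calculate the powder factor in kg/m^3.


0.2893 kg/m^3

Powder factor = explosive mass / rock volume
= 445 / 1538
= 0.2893 kg/m^3


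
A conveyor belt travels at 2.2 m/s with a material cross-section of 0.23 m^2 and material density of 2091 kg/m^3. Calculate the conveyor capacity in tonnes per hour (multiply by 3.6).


3808.9656 t/h

Volumetric flow = speed * area
= 2.2 * 0.23 = 0.506 m^3/s
Mass flow = volumetric * density
= 0.506 * 2091 = 1058.046 kg/s
Convert to t/h: multiply by 3.6
Capacity = 1058.046 * 3.6
= 3808.9656 t/h


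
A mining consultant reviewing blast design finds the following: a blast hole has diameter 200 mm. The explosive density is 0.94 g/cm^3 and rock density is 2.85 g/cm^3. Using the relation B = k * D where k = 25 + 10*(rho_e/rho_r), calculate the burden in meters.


5.6596 m

First, compute k:
rho_e / rho_r = 0.94 / 2.85 = 0.3298245614
k = 25 + 10 * 0.3298245614 = 28.29824561
Then, compute burden:
B = k * D / 1000 = 28.29824561 * 200 / 1000
= 5659.649123 / 1000
= 5.6596 m


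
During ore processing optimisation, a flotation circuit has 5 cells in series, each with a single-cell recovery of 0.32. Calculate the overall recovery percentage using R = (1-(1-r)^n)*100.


85.4607%

Complement of single-cell recovery:
1 - r = 1 - 0.32 = 0.68
Raise to power n:
(1 - r)^5 = 0.68^5 = 0.1453933568
Overall recovery:
R = (1 - 0.1453933568) * 100
= 85.4607%


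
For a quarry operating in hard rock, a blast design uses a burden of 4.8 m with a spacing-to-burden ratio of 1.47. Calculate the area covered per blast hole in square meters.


33.8688 m^2

First, find the spacing:
Spacing = burden * ratio = 4.8 * 1.47
= 7.056 m
Then, calculate the area:
Area = burden * spacing = 4.8 * 7.056
= 33.8688 m^2


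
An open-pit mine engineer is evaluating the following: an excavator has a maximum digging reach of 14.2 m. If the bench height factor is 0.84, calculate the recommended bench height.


11.928 m

Bench height = reach * factor
= 14.2 * 0.84
= 11.928 m


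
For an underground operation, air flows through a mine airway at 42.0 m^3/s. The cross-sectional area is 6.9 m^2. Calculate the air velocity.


Velocity = flow rate / cross-sectional area
= 42.0 / 6.9
= 6.087 m/s

6.087 m/s


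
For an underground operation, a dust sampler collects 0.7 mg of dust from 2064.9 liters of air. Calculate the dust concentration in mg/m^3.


0.339 mg/m^3

Convert liters to m^3: 1 m^3 = 1000 L
Concentration = mass / volume * 1000
= 0.7 / 2064.9 * 1000
= 0.0003389994673 * 1000
= 0.339 mg/m^3


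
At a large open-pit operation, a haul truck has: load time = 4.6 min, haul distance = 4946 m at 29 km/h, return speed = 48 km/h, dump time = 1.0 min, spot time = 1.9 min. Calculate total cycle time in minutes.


23.9156 min

Convert haul speed to m/min: 29 * 1000/60 = 483.3333333 m/min
Haul time = 4946 / 483.3333333 = 10.23310345 min
Convert return speed to m/min: 48 * 1000/60 = 800 m/min
Return time = 4946 / 800 = 6.1825 min
Total cycle time:
= 4.6 + 10.23310345 + 1.0 + 6.1825 + 1.9
= 23.9156 min


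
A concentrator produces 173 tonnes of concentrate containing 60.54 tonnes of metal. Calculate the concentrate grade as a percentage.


Grade = (metal in concentrate / concentrate mass) * 100
= (60.54 / 173) * 100
= 0.3499421965 * 100
= 34.9942%

34.9942%


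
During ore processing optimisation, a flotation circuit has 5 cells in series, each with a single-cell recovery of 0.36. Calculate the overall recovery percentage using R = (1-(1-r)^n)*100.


Complement of single-cell recovery:
1 - r = 1 - 0.36 = 0.64
Raise to power n:
(1 - r)^5 = 0.64^5 = 0.1073741824
Overall recovery:
R = (1 - 0.1073741824) * 100
= 89.2626%

89.2626%


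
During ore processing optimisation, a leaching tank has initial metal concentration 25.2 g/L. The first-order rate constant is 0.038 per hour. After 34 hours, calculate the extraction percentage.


Compute the exponent:
-k * t = -0.038 * 34 = -1.292
Remaining concentration:
C = 25.2 * exp(-1.292)
= 25.2 * 0.2747207917
= 6.922963951 g/L
Extracted = 25.2 - 6.922963951 = 18.27703605 g/L
Extraction % = 18.27703605 / 25.2 * 100
= 72.5279%

72.5279%


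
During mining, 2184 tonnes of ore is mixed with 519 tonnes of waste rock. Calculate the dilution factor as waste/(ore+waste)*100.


19.2009%

Total material = ore + waste
= 2184 + 519 = 2703 tonnes
Dilution = waste / total * 100
= 519 / 2703 * 100
= 0.192008879 * 100
= 19.2009%


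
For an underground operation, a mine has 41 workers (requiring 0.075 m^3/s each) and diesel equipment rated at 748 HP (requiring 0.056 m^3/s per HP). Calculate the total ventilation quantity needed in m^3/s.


44.963 m^3/s

Airflow for workers:
Q_people = 41 * 0.075 = 3.075 m^3/s
Airflow for diesel equipment:
Q_diesel = 748 * 0.056 = 41.888 m^3/s
Total ventilation:
Q_total = 3.075 + 41.888
= 44.963 m^3/s


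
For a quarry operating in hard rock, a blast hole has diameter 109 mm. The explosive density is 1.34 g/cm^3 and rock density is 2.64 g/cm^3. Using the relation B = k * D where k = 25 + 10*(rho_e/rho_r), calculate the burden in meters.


First, compute k:
rho_e / rho_r = 1.34 / 2.64 = 0.5075757576
k = 25 + 10 * 0.5075757576 = 30.07575758
Then, compute burden:
B = k * D / 1000 = 30.07575758 * 109 / 1000
= 3278.257576 / 1000
= 3.2783 m

3.2783 m


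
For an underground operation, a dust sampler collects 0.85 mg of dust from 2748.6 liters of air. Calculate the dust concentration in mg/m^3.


0.3092 mg/m^3

Convert liters to m^3: 1 m^3 = 1000 L
Concentration = mass / volume * 1000
= 0.85 / 2748.6 * 1000
= 0.0003092483446 * 1000
= 0.3092 mg/m^3


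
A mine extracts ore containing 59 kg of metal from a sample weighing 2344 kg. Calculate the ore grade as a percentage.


2.5171%

Ore grade = (metal mass / ore mass) * 100
= (59 / 2344) * 100
= 0.02517064846 * 100
= 2.5171%


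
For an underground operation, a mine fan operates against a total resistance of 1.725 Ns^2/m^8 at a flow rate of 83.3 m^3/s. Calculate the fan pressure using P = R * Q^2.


Compute Q^2:
Q^2 = 83.3^2 = 6938.89
Compute pressure:
P = R * Q^2 = 1.725 * 6938.89
= 11969.5853 Pa

11969.5853 Pa


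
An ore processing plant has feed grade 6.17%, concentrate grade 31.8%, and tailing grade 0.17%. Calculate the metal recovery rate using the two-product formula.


97.7674%

Using the two-product formula:
R = 100 * c * (f - t) / (f * (c - t))
Numerator = 100 * 31.8 * (6.17 - 0.17)
= 100 * 31.8 * 6.0
= 19080.0
Denominator = 6.17 * (31.8 - 0.17)
= 6.17 * 31.63
= 195.1571
R = 19080.0 / 195.1571
= 97.7674%


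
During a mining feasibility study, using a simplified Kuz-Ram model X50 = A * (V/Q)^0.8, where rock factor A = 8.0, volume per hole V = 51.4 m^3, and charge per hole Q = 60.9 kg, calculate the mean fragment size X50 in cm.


Compute V/Q:
V/Q = 51.4 / 60.9 = 0.8440065681
Raise to the power 0.8:
(V/Q)^0.8 = 0.8440065681^0.8 = 0.8731254777
Multiply by A:
X50 = 8.0 * 0.8731254777
= 6.985 cm

6.985 cm


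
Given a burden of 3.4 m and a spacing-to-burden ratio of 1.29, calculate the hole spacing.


Spacing = burden * ratio
= 3.4 * 1.29
= 4.386 m

4.386 m


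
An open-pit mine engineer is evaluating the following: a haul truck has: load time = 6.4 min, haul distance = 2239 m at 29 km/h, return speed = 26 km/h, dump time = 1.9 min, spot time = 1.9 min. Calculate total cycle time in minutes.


Convert haul speed to m/min: 29 * 1000/60 = 483.3333333 m/min
Haul time = 2239 / 483.3333333 = 4.632413793 min
Convert return speed to m/min: 26 * 1000/60 = 433.3333333 m/min
Return time = 2239 / 433.3333333 = 5.166923077 min
Total cycle time:
= 6.4 + 4.632413793 + 1.9 + 5.166923077 + 1.9
= 19.9993 min

19.9993 min


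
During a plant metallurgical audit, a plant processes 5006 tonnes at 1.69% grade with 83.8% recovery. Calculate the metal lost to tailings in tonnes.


13.7054 tonnes

Total metal in feed:
= 5006 * 1.69 / 100 = 84.6014 tonnes
Metal recovered:
= 84.6014 * 83.8 / 100 = 70.8959732 tonnes
Metal lost to tailings:
= 84.6014 - 70.8959732
= 13.7054 tonnes


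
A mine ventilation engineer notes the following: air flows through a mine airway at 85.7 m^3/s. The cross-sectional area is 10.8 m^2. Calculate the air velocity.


Velocity = flow rate / cross-sectional area
= 85.7 / 10.8
= 7.9352 m/s

7.9352 m/s


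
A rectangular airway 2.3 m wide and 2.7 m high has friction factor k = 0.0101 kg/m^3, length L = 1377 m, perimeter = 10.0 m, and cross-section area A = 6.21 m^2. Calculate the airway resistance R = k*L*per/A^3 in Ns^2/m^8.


0.5807 Ns^2/m^8

Compute the numerator:
k * L * per = 0.0101 * 1377 * 10.0
= 139.077
Compute the denominator:
A^3 = 6.21^3 = 239.483061
Resistance:
R = 139.077 / 239.483061
= 0.5807 Ns^2/m^8


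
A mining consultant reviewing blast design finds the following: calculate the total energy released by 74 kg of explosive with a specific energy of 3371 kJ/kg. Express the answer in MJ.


249.454 MJ

Energy = mass * specific_energy / 1000
= 74 * 3371 / 1000
= 249454 / 1000
= 249.454 MJ


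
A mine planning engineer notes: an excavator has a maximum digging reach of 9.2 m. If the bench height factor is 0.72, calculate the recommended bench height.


Bench height = reach * factor
= 9.2 * 0.72
= 6.624 m

6.624 m


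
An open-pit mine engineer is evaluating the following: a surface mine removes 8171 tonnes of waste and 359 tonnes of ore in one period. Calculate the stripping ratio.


22.7604

Stripping ratio = waste tonnage / ore tonnage
= 8171 / 359
= 22.7604


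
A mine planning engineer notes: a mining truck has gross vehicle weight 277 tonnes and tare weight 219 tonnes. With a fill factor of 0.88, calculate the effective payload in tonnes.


Maximum payload = gross - tare
= 277 - 219 = 58 tonnes
Effective payload = max payload * fill factor
= 58 * 0.88
= 51.04 tonnes

51.04 tonnes


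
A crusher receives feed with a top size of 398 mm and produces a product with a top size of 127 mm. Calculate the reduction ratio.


Reduction ratio = feed size / product size
= 398 / 127
= 3.1339

3.1339


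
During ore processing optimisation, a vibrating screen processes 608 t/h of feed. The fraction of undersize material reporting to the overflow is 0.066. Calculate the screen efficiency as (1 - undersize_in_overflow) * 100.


Screen efficiency = (1 - fraction of undersize in overflow) * 100
= (1 - 0.066) * 100
= 0.934 * 100
= 93.4%

93.4%


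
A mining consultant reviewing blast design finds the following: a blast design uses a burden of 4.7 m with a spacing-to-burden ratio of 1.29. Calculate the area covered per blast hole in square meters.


28.4961 m^2

First, find the spacing:
Spacing = burden * ratio = 4.7 * 1.29
= 6.063 m
Then, calculate the area:
Area = burden * spacing = 4.7 * 6.063
= 28.4961 m^2


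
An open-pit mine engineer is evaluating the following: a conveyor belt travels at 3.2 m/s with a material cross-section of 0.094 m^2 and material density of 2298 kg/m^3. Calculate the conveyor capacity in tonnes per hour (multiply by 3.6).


Volumetric flow = speed * area
= 3.2 * 0.094 = 0.3008 m^3/s
Mass flow = volumetric * density
= 0.3008 * 2298 = 691.2384 kg/s
Convert to t/h: multiply by 3.6
Capacity = 691.2384 * 3.6
= 2488.4582 t/h

2488.4582 t/h


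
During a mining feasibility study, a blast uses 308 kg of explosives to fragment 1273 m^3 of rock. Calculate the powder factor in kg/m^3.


0.2419 kg/m^3

Powder factor = explosive mass / rock volume
= 308 / 1273
= 0.2419 kg/m^3


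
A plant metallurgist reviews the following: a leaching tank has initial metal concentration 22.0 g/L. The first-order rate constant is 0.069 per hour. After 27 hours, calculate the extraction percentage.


Compute the exponent:
-k * t = -0.069 * 27 = -1.863
Remaining concentration:
C = 22.0 * exp(-1.863)
= 22.0 * 0.1552063123
= 3.414538871 g/L
Extracted = 22.0 - 3.414538871 = 18.58546113 g/L
Extraction % = 18.58546113 / 22.0 * 100
= 84.4794%

84.4794%


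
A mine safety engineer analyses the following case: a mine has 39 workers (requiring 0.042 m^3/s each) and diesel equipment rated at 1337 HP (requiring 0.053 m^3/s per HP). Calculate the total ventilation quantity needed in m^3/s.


72.499 m^3/s

Airflow for workers:
Q_people = 39 * 0.042 = 1.638 m^3/s
Airflow for diesel equipment:
Q_diesel = 1337 * 0.053 = 70.861 m^3/s
Total ventilation:
Q_total = 1.638 + 70.861
= 72.499 m^3/s


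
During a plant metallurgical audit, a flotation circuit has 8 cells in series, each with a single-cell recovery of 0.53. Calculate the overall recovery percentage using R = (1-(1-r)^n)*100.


99.7619%

Complement of single-cell recovery:
1 - r = 1 - 0.53 = 0.47
Raise to power n:
(1 - r)^8 = 0.47^8 = 0.002381128666
Overall recovery:
R = (1 - 0.002381128666) * 100
= 99.7619%


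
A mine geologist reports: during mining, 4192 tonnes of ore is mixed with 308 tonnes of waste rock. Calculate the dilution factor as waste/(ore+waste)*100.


6.8444%

Total material = ore + waste
= 4192 + 308 = 4500 tonnes
Dilution = waste / total * 100
= 308 / 4500 * 100
= 0.06844444444 * 100
= 6.8444%


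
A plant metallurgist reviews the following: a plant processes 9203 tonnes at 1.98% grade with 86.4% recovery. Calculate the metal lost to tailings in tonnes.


24.7818 tonnes

Total metal in feed:
= 9203 * 1.98 / 100 = 182.2194 tonnes
Metal recovered:
= 182.2194 * 86.4 / 100 = 157.4375616 tonnes
Metal lost to tailings:
= 182.2194 - 157.4375616
= 24.7818 tonnes


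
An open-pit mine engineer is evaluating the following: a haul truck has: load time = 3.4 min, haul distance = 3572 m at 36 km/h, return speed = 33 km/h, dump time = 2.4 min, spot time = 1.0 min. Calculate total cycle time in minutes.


Convert haul speed to m/min: 36 * 1000/60 = 600 m/min
Haul time = 3572 / 600 = 5.953333333 min
Convert return speed to m/min: 33 * 1000/60 = 550 m/min
Return time = 3572 / 550 = 6.494545455 min
Total cycle time:
= 3.4 + 5.953333333 + 2.4 + 6.494545455 + 1.0
= 19.2479 min

19.2479 min


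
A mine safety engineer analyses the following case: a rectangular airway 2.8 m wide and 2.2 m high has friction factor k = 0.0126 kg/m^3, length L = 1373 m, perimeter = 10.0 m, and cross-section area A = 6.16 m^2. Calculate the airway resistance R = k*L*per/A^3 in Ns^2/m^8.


0.7401 Ns^2/m^8

Compute the numerator:
k * L * per = 0.0126 * 1373 * 10.0
= 172.998
Compute the denominator:
A^3 = 6.16^3 = 233.744896
Resistance:
R = 172.998 / 233.744896
= 0.7401 Ns^2/m^8
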